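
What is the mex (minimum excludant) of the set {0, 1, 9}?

2

The values 0, 1 are all present; 2 is the first non-negative integer missing from the set.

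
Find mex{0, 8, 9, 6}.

1

0 is in the set but 1 is not, so the mex is 1.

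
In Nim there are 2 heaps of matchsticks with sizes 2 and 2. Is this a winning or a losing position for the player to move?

Losing position

Compute the nim-sum pairwise:
2 ^ 2 = 0
The nim-sum is 0, so this is a P-position: the player to move is in a losing position under optimal play.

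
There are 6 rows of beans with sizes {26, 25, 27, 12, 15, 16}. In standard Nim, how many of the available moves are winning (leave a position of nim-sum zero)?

Nim-sum: 26 ⊕ 25 ⊕ 27 ⊕ 12 ⊕ 15 ⊕ 16 = 11.
The overall nim-sum is X = 11. A row of size p has a winning move iff p XOR X < p (reduce it to p XOR X).
  26: 26 XOR 11 = 17 < 26 — winning move (to 17).
  25: 25 XOR 11 = 18 < 25 — winning move (to 18).
  27: 27 XOR 11 = 16 < 27 — winning move (to 16).
  12: 12 XOR 11 = 7 < 12 — winning move (to 7).
  15: 15 XOR 11 = 4 < 15 — winning move (to 4).
  16: 16 XOR 11 = 27 ≥ 16 — no move.
That gives 5 winning moves.

5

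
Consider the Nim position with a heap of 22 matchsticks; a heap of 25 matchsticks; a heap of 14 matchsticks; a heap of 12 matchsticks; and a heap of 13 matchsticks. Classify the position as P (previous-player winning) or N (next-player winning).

P-position

Compute the nim-sum pairwise:
22 ^ 25 = 15
15 ^ 14 = 1
1 ^ 12 = 13
13 ^ 13 = 0
The nim-sum is 0, so this is a P-position: the player to move is in a losing position under optimal play.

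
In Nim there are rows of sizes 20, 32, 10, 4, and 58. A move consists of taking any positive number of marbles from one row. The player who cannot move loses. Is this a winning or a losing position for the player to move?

In binary:
  010100  (20)
  100000  (32)
  001010  (10)
  000100  (4)
  111010  (58)
  ------
  000000  (0)
The nim-sum is 0, so this is a P-position: the player to move is in a losing position under optimal play.

Losing position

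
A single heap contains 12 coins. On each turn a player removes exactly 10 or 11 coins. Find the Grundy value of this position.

1

Build the Grundy sequence with g(k) = mex{g(k−s) : s ∈ {10, 11}, s ≤ k}:
g(0) = mex{} = 0
g(1) = mex{} = 0
g(2) = mex{} = 0
g(3) = mex{} = 0
g(4) = mex{} = 0
g(5) = mex{} = 0
g(6) = mex{} = 0
g(7) = mex{} = 0
g(8) = mex{} = 0
g(9) = mex{} = 0
g(10) = mex{0} = 1
g(11) = mex{0} = 1
g(12) = mex{0} = 1
So g(12) = 1.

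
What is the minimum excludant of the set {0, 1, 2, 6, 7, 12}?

3

The values 0, 1, 2 are all present; 3 is the first non-negative integer missing from the set.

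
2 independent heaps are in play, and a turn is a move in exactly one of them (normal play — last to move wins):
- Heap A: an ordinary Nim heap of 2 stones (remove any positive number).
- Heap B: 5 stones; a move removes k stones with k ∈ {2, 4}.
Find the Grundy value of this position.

Heap A is a plain Nim heap of size 2, so its Grundy value is 2.
Grundy values for heap B (subtraction set {2, 4}):
g(0) = mex{} = 0
g(1) = mex{} = 0
g(2) = mex{0} = 1
g(3) = mex{0} = 1
g(4) = mex{0,1} = 2
g(5) = mex{0,1} = 2
So g(5) = 2.
By the Sprague-Grundy theorem, the Grundy value of a sum of independent games is the XOR of the component values.
Combined value = 2 XOR 2 = 0.

0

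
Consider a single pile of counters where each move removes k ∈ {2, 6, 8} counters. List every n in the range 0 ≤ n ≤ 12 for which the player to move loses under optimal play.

0, 1, 4, 5

Compute g(0), g(1), … for moves {2, 6, 8}:
g(0) = mex{} = 0
g(1) = mex{} = 0
g(2) = mex{0} = 1
g(3) = mex{0} = 1
g(4) = mex{1} = 0
g(5) = mex{1} = 0
g(6) = mex{0} = 1
g(7) = mex{0} = 1
g(8) = mex{0,1} = 2
g(9) = mex{0,1} = 2
g(10) = mex{0,1,2} = 3
g(11) = mex{0,1,2} = 3
g(12) = mex{0,1,3} = 2
The P-positions (g = 0) in 0..12 are 0, 1, 4, 5.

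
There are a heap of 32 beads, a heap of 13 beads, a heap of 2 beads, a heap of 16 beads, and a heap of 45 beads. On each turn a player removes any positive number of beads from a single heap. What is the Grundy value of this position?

18

In binary:
  100000  (32)
  001101  (13)
  000010  (2)
  010000  (16)
  101101  (45)
  ------
  010010  (18)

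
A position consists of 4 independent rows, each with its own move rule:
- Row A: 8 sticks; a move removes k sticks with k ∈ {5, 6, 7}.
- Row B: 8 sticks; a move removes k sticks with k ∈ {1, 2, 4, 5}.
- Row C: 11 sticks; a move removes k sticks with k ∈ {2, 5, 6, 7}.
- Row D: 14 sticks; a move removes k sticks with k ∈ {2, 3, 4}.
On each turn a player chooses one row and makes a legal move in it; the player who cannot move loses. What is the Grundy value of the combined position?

1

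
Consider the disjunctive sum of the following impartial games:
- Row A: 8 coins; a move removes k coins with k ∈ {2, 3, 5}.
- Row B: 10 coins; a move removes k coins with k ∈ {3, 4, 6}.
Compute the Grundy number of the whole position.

Grundy values for row A (subtraction set {2, 3, 5}):
g(0) = mex{} = 0
g(1) = mex{} = 0
g(2) = mex{0} = 1
g(3) = mex{0} = 1
g(4) = mex{0,1} = 2
g(5) = mex{0,1} = 2
g(6) = mex{0,1,2} = 3
g(7) = mex{1,2} = 0
g(8) = mex{1,2,3} = 0
So g(8) = 0.
Grundy values for row B (subtraction set {3, 4, 6}):
k:     0  1  2  3  4  5  6  7  8  9 10
g(k):  0  0  0  1  1  1  2  2  2  0  0
So g(10) = 0.
The value of a disjunctive sum is the nim-sum of the parts.
Combined value = 0 XOR 0 = 0.

0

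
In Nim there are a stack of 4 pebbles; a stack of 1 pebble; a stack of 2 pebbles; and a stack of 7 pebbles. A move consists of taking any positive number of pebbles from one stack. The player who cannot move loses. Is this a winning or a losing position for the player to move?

Losing position

Bitwise XOR of the heap sizes:
  100  (4)
  001  (1)
  010  (2)
  111  (7)
  ---
  000  (0)
The nim-sum is 0, so this is a P-position: the player to move is in a losing position under optimal play.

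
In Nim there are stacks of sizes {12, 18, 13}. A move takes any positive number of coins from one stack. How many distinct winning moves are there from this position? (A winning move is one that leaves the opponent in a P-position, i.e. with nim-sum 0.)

In binary:
  01100  (12)
  10010  (18)
  01101  (13)
  -----
  10011  (19)
The overall nim-sum is X = 19. A stack of size p has a winning move iff p XOR X < p (reduce it to p XOR X).
  12: 12 XOR 19 = 31 ≥ 12 — no move.
  18: 18 XOR 19 = 1 < 18 — winning move (to 1).
  13: 13 XOR 19 = 30 ≥ 13 — no move.
That gives 1 winning move.

1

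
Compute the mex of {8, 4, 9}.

0 is not in the set, so the mex is 0.

0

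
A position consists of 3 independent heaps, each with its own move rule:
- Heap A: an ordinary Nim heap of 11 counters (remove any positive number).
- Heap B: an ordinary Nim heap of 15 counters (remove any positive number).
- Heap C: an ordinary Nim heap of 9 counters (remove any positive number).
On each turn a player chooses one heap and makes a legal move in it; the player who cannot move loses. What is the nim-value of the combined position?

13

Heap A is a plain Nim heap of size 11, so its Grundy value is 11.
Heap B is a plain Nim heap of size 15, so its Grundy value is 15.
Heap C is a plain Nim heap of size 9, so its Grundy value is 9.
The value of a disjunctive sum is the nim-sum of the parts.
Combined value = 11 XOR 15 XOR 9 = 13.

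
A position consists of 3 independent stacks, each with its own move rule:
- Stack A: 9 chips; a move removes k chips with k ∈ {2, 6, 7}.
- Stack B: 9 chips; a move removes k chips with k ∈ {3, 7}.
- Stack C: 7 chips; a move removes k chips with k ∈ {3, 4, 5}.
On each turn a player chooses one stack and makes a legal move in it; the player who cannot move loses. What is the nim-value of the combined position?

3

For stack A, compute g(0), g(1), … with moves {2, 6, 7}:
g(0) = mex{} = 0
g(1) = mex{} = 0
g(2) = mex{0} = 1
g(3) = mex{0} = 1
g(4) = mex{1} = 0
g(5) = mex{1} = 0
g(6) = mex{0} = 1
g(7) = mex{0} = 1
g(8) = mex{0,1} = 2
g(9) = mex{1} = 0
So g(9) = 0.
Grundy values for stack B (subtraction set {3, 7}):
g(0) = mex{} = 0
g(1) = mex{} = 0
g(2) = mex{} = 0
g(3) = mex{0} = 1
g(4) = mex{0} = 1
g(5) = mex{0} = 1
g(6) = mex{1} = 0
g(7) = mex{0,1} = 2
g(8) = mex{0,1} = 2
g(9) = mex{0} = 1
So g(9) = 1.
Grundy values for stack C (subtraction set {3, 4, 5}):
k:     0  1  2  3  4  5  6  7
g(k):  0  0  0  1  1  1  2  2
So g(7) = 2.
By the Sprague-Grundy theorem, the Grundy value of a sum of independent games is the XOR of the component values.
Combined value = 0 ⊕ 1 ⊕ 2 = 3.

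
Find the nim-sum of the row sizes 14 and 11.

5

Compute the nim-sum pairwise:
14 ⊕ 11 = 5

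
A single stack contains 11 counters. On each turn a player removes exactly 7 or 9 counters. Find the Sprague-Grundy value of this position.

1

Compute g(0), g(1), … for moves {7, 9}:
k:     0  1  2  3  4  5  6  7  8  9 10 11
g(k):  0  0  0  0  0  0  0  1  1  1  1  1
So g(11) = 1.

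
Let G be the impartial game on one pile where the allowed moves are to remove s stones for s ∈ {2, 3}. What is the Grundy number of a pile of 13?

Build the Grundy sequence with g(k) = mex{g(k−s) : s ∈ {2, 3}, s ≤ k}:
g(0) = mex{} = 0
g(1) = mex{} = 0
g(2) = mex{0} = 1
g(3) = mex{0} = 1
g(4) = mex{0,1} = 2
g(5) = mex{1} = 0
g(6) = mex{1,2} = 0
g(7) = mex{0,2} = 1
g(8) = mex{0} = 1
g(9) = mex{0,1} = 2
g(10) = mex{1} = 0
g(11) = mex{1,2} = 0
g(12) = mex{0,2} = 1
g(13) = mex{0} = 1
So g(13) = 1.

1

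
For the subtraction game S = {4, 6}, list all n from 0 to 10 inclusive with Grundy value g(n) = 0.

0, 1, 2, 3, 10

Grundy values for subtraction set {4, 6}:
k:     0  1  2  3  4  5  6  7  8  9 10
g(k):  0  0  0  0  1  1  1  1  2  2  0
The P-positions (g = 0) in 0..10 are 0, 1, 2, 3, 10.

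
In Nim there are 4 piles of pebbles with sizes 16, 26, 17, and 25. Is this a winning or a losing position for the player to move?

Winning position

In binary:
  10000  (16)
  11010  (26)
  10001  (17)
  11001  (25)
  -----
  00010  (2)
The nim-sum is 2 ≠ 0, so this is an N-position: the player to move can win.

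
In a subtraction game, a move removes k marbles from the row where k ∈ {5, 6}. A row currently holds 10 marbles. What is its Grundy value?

2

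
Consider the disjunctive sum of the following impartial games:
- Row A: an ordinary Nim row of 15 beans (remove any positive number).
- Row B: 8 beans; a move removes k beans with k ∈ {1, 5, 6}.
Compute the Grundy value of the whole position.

13

Row A is a plain Nim row of size 15, so its Grundy value is 15.
For row B, compute g(0), g(1), … with moves {1, 5, 6}:
g(0) = mex{} = 0
g(1) = mex{0} = 1
g(2) = mex{1} = 0
g(3) = mex{0} = 1
g(4) = mex{1} = 0
g(5) = mex{0} = 1
g(6) = mex{0,1} = 2
g(7) = mex{0,1,2} = 3
g(8) = mex{0,1,3} = 2
So g(8) = 2.
The value of a disjunctive sum is the nim-sum of the parts.
Combined value = 15 ⊕ 2 = 13.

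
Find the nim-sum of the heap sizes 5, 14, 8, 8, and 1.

10

Write each in binary and XOR column by column:
  0101  (5)
  1110  (14)
  1000  (8)
  1000  (8)
  0001  (1)
  ----
  1010  (10)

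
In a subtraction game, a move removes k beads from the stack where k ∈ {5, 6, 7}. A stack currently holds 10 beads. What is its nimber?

Grundy values for subtraction set {5, 6, 7}:
g(0) = mex{} = 0
g(1) = mex{} = 0
g(2) = mex{} = 0
g(3) = mex{} = 0
g(4) = mex{} = 0
g(5) = mex{0} = 1
g(6) = mex{0} = 1
g(7) = mex{0} = 1
g(8) = mex{0} = 1
g(9) = mex{0} = 1
g(10) = mex{0,1} = 2
So g(10) = 2.

2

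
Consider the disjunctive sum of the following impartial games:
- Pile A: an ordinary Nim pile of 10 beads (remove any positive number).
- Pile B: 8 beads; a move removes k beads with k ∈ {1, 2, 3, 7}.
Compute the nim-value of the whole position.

Pile A is a plain Nim pile of size 10, so its Grundy value is 10.
For pile B, compute g(0), g(1), … with moves {1, 2, 3, 7}:
k:     0  1  2  3  4  5  6  7  8
g(k):  0  1  2  3  0  1  2  3  0
So g(8) = 0.
The value of a disjunctive sum is the nim-sum of the parts.
Combined value = 10 ⊕ 0 = 10.

10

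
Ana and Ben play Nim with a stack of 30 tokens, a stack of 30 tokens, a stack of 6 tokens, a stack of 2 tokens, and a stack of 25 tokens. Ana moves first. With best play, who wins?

Ana wins

In binary:
  11110  (30)
  11110  (30)
  00110  (6)
  00010  (2)
  11001  (25)
  -----
  11101  (29)
The nim-sum is 29 ≠ 0, so this is an N-position: the player to move can win; Ana has a winning move.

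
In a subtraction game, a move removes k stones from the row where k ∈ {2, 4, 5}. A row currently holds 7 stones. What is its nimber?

0

Compute g(0), g(1), … for moves {2, 4, 5}:
g(0) = mex{} = 0
g(1) = mex{} = 0
g(2) = mex{0} = 1
g(3) = mex{0} = 1
g(4) = mex{0,1} = 2
g(5) = mex{0,1} = 2
g(6) = mex{0,1,2} = 3
g(7) = mex{1,2} = 0
So g(7) = 0.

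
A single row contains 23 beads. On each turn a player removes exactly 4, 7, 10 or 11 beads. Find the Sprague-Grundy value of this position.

2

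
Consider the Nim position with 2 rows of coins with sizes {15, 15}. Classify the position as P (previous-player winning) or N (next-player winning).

P-position

Compute the nim-sum pairwise:
15 ^ 15 = 0
The nim-sum is 0, so this is a P-position: the player to move is in a losing position under optimal play.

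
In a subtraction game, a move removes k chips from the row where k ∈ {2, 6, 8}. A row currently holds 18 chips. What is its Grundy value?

0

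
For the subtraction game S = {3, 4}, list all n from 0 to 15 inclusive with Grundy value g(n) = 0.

Grundy values for subtraction set {3, 4}:
k:     0  1  2  3  4  5  6  7  8  9 10 11 12 13 14 15
g(k):  0  0  0  1  1  1  2  0  0  0  1  1  1  2  0  0
The P-positions (g = 0) in 0..15 are 0, 1, 2, 7, 8, 9, 14, 15.

0, 1, 2, 7, 8, 9, 14, 15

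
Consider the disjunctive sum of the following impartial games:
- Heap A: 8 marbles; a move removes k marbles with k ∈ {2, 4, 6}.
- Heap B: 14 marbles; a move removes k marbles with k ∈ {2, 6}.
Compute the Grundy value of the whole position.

For heap A, compute g(0), g(1), … with moves {2, 4, 6}:
g(0) = mex{} = 0
g(1) = mex{} = 0
g(2) = mex{0} = 1
g(3) = mex{0} = 1
g(4) = mex{0,1} = 2
g(5) = mex{0,1} = 2
g(6) = mex{0,1,2} = 3
g(7) = mex{0,1,2} = 3
g(8) = mex{1,2,3} = 0
So g(8) = 0.
For heap B, compute g(0), g(1), … with moves {2, 6}:
k:     0  1  2  3  4  5  6  7  8  9 10 11 12 13 14
g(k):  0  0  1  1  0  0  1  1  0  0  1  1  0  0  1
So g(14) = 1.
By the Sprague-Grundy theorem, the Grundy value of a sum of independent games is the XOR of the component values.
Combined value = 0 XOR 1 = 1.

1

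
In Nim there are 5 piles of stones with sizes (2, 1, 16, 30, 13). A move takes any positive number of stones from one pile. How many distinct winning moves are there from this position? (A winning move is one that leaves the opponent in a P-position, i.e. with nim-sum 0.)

Compute the nim-sum pairwise:
2 XOR 1 = 3
3 XOR 16 = 19
19 XOR 30 = 13
13 XOR 13 = 0
The nim-sum is already 0, so every move leaves a nonzero nim-sum — there are no winning moves.

0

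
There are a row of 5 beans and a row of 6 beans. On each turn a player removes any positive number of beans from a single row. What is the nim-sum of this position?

Nim-sum: 5 ^ 6 = 3.

3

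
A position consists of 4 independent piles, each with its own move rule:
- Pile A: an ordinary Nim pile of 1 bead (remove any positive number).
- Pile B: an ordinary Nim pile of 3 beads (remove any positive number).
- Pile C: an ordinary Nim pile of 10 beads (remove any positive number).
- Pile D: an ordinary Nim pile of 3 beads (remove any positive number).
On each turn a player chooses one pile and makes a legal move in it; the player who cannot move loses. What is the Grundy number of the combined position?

11

Pile A is a plain Nim pile of size 1, so its Grundy value is 1.
Pile B is a plain Nim pile of size 3, so its Grundy value is 3.
Pile C is a plain Nim pile of size 10, so its Grundy value is 10.
Pile D is a plain Nim pile of size 3, so its Grundy value is 3.
The value of a disjunctive sum is the nim-sum of the parts.
Combined value = 1 ⊕ 3 ⊕ 10 ⊕ 3 = 11.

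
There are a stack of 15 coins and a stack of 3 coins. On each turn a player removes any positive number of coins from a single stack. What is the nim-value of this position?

Compute the nim-sum pairwise:
15 ^ 3 = 12

12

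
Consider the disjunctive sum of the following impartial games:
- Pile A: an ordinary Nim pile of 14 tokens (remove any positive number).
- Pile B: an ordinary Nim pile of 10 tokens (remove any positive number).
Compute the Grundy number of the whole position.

Pile A is a plain Nim pile of size 14, so its Grundy value is 14.
Pile B is a plain Nim pile of size 10, so its Grundy value is 10.
By the Sprague-Grundy theorem, the Grundy value of a sum of independent games is the XOR of the component values.
Combined value = 14 XOR 10 = 4.

4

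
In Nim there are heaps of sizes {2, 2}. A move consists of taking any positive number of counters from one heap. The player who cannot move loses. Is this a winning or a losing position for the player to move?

Compute the nim-sum pairwise:
2 XOR 2 = 0
The nim-sum is 0, so this is a P-position: the player to move is in a losing position under optimal play.

Losing position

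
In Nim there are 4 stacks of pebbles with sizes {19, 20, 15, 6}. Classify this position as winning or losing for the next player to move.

Winning position

Bitwise XOR of the heap sizes:
  10011  (19)
  10100  (20)
  01111  (15)
  00110  (6)
  -----
  01110  (14)
The nim-sum is 14 ≠ 0, so this is an N-position: the player to move can win.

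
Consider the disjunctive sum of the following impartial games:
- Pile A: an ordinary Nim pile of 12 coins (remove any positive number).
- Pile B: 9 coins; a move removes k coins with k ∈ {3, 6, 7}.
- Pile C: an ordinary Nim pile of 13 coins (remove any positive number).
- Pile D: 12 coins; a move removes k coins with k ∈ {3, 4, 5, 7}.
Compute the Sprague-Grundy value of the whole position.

Pile A is a plain Nim pile of size 12, so its Grundy value is 12.
For pile B, compute g(0), g(1), … with moves {3, 6, 7}:
k:     0  1  2  3  4  5  6  7  8  9
g(k):  0  0  0  1  1  1  2  2  2  3
So g(9) = 3.
Pile C is a plain Nim pile of size 13, so its Grundy value is 13.
Grundy values for pile D (subtraction set {3, 4, 5, 7}):
g(0) = mex{} = 0
g(1) = mex{} = 0
g(2) = mex{} = 0
g(3) = mex{0} = 1
g(4) = mex{0} = 1
g(5) = mex{0} = 1
g(6) = mex{0,1} = 2
g(7) = mex{0,1} = 2
g(8) = mex{0,1} = 2
g(9) = mex{0,1,2} = 3
g(10) = mex{1,2} = 0
g(11) = mex{1,2} = 0
g(12) = mex{1,2,3} = 0
So g(12) = 0.
The value of a disjunctive sum is the nim-sum of the parts.
Combined value = 12 XOR 3 XOR 13 XOR 0 = 2.

2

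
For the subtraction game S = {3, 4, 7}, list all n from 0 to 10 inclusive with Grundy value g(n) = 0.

Grundy values for subtraction set {3, 4, 7}:
k:     0  1  2  3  4  5  6  7  8  9 10
g(k):  0  0  0  1  1  1  2  2  2  3  0
The P-positions (g = 0) in 0..10 are 0, 1, 2, 10.

0, 1, 2, 10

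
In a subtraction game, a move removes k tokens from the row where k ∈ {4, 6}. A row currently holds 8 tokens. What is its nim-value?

2

Build the Grundy sequence with g(k) = mex{g(k−s) : s ∈ {4, 6}, s ≤ k}:
g(0) = mex{} = 0
g(1) = mex{} = 0
g(2) = mex{} = 0
g(3) = mex{} = 0
g(4) = mex{0} = 1
g(5) = mex{0} = 1
g(6) = mex{0} = 1
g(7) = mex{0} = 1
g(8) = mex{0,1} = 2
So g(8) = 2.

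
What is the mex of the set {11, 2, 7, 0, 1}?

3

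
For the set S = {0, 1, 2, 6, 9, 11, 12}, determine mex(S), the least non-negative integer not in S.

3

The values 0, 1, 2 are all present; 3 is the first non-negative integer missing from the set.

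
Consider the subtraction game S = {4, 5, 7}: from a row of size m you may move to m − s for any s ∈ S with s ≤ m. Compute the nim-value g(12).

0

Grundy values for subtraction set {4, 5, 7}:
g(0) = mex{} = 0
g(1) = mex{} = 0
g(2) = mex{} = 0
g(3) = mex{} = 0
g(4) = mex{0} = 1
g(5) = mex{0} = 1
g(6) = mex{0} = 1
g(7) = mex{0} = 1
g(8) = mex{0,1} = 2
g(9) = mex{0,1} = 2
g(10) = mex{0,1} = 2
g(11) = mex{1} = 0
g(12) = mex{1,2} = 0
So g(12) = 0.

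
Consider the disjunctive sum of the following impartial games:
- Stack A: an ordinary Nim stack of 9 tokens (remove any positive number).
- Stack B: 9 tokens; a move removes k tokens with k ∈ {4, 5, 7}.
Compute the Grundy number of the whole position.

11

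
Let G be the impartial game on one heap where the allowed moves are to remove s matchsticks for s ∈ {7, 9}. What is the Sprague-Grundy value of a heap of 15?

2

Compute g(0), g(1), … for moves {7, 9}:
k:     0  1  2  3  4  5  6  7  8  9 10 11 12 13 14 15
g(k):  0  0  0  0  0  0  0  1  1  1  1  1  1  1  2  2
So g(15) = 2.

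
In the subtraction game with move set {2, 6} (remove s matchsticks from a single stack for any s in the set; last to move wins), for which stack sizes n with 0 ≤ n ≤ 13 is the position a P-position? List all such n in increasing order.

0, 1, 4, 5, 8, 9, 12, 13

Grundy values for subtraction set {2, 6}:
g(0) = mex{} = 0
g(1) = mex{} = 0
g(2) = mex{0} = 1
g(3) = mex{0} = 1
g(4) = mex{1} = 0
g(5) = mex{1} = 0
g(6) = mex{0} = 1
g(7) = mex{0} = 1
g(8) = mex{1} = 0
g(9) = mex{1} = 0
g(10) = mex{0} = 1
g(11) = mex{0} = 1
g(12) = mex{1} = 0
g(13) = mex{1} = 0
The P-positions (g = 0) in 0..13 are 0, 1, 4, 5, 8, 9, 12, 13.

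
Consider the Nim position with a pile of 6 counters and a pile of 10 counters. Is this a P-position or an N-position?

N-position

Nim-sum: 6 ⊕ 10 = 12.
The nim-sum is 12 ≠ 0, so this is an N-position: the player to move can win.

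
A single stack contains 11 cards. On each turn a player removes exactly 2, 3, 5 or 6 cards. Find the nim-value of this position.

Build the Grundy sequence with g(k) = mex{g(k−s) : s ∈ {2, 3, 5, 6}, s ≤ k}:
k:     0  1  2  3  4  5  6  7  8  9 10 11
g(k):  0  0  1  1  2  2  3  3  0  0  1  1
So g(11) = 1.

1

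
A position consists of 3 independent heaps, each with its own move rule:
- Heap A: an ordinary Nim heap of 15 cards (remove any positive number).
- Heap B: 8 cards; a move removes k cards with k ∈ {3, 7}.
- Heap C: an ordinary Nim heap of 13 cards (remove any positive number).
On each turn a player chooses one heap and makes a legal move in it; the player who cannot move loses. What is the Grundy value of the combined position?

0

Heap A is a plain Nim heap of size 15, so its Grundy value is 15.
Grundy values for heap B (subtraction set {3, 7}):
k:     0  1  2  3  4  5  6  7  8
g(k):  0  0  0  1  1  1  0  2  2
So g(8) = 2.
Heap C is a plain Nim heap of size 13, so its Grundy value is 13.
By the Sprague-Grundy theorem, the Grundy value of a sum of independent games is the XOR of the component values.
Combined value = 15 XOR 2 XOR 13 = 0.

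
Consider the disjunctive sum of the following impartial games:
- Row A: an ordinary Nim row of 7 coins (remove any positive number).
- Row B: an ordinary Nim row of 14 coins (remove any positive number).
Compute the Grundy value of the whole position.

9

Row A is a plain Nim row of size 7, so its Grundy value is 7.
Row B is a plain Nim row of size 14, so its Grundy value is 14.
By the Sprague-Grundy theorem, the Grundy value of a sum of independent games is the XOR of the component values.
Combined value = 7 XOR 14 = 9.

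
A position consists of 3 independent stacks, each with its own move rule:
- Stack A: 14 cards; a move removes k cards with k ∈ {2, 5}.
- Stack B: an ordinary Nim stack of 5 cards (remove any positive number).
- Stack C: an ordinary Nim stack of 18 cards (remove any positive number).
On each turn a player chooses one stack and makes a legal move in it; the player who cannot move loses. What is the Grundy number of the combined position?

23

For stack A, compute g(0), g(1), … with moves {2, 5}:
k:     0  1  2  3  4  5  6  7  8  9 10 11 12 13 14
g(k):  0  0  1  1  0  2  1  0  0  1  1  0  2  1  0
So g(14) = 0.
Stack B is a plain Nim stack of size 5, so its Grundy value is 5.
Stack C is a plain Nim stack of size 18, so its Grundy value is 18.
The value of a disjunctive sum is the nim-sum of the parts.
Combined value = 0 XOR 5 XOR 18 = 23.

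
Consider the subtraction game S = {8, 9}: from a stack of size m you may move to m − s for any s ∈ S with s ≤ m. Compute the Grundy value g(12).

Build the Grundy sequence with g(k) = mex{g(k−s) : s ∈ {8, 9}, s ≤ k}:
g(0) = mex{} = 0
g(1) = mex{} = 0
g(2) = mex{} = 0
g(3) = mex{} = 0
g(4) = mex{} = 0
g(5) = mex{} = 0
g(6) = mex{} = 0
g(7) = mex{} = 0
g(8) = mex{0} = 1
g(9) = mex{0} = 1
g(10) = mex{0} = 1
g(11) = mex{0} = 1
g(12) = mex{0} = 1
So g(12) = 1.

1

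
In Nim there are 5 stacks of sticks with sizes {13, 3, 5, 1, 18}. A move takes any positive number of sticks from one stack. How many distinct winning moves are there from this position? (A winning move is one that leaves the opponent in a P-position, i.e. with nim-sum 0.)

1

Compute the nim-sum pairwise:
13 XOR 3 = 14
14 XOR 5 = 11
11 XOR 1 = 10
10 XOR 18 = 24
The overall nim-sum is X = 24. A stack of size p has a winning move iff p XOR X < p (reduce it to p XOR X).
  13: 13 XOR 24 = 21 ≥ 13 — no move.
  3: 3 XOR 24 = 27 ≥ 3 — no move.
  5: 5 XOR 24 = 29 ≥ 5 — no move.
  1: 1 XOR 24 = 25 ≥ 1 — no move.
  18: 18 XOR 24 = 10 < 18 — winning move (to 10).
That gives 1 winning move.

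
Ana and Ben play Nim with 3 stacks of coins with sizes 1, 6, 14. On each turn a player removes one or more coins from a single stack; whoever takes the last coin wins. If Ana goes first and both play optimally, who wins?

Write each in binary and XOR column by column:
  0001  (1)
  0110  (6)
  1110  (14)
  ----
  1001  (9)
The nim-sum is 9 ≠ 0, so this is an N-position: the player to move can win; Ana has a winning move.

Ana wins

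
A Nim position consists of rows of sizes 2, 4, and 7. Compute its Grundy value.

1

Bitwise XOR of the heap sizes:
  010  (2)
  100  (4)
  111  (7)
  ---
  001  (1)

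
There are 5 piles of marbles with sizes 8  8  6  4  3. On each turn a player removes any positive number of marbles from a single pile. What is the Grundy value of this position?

Write each in binary and XOR column by column:
  1000  (8)
  1000  (8)
  0110  (6)
  0100  (4)
  0011  (3)
  ----
  0001  (1)

1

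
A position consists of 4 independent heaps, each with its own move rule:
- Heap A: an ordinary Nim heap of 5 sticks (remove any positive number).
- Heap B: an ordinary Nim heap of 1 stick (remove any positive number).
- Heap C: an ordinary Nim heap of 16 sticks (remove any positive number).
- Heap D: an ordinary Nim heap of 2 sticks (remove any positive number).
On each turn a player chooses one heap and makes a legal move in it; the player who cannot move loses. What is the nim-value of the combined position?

22

Heap A is a plain Nim heap of size 5, so its Grundy value is 5.
Heap B is a plain Nim heap of size 1, so its Grundy value is 1.
Heap C is a plain Nim heap of size 16, so its Grundy value is 16.
Heap D is a plain Nim heap of size 2, so its Grundy value is 2.
The value of a disjunctive sum is the nim-sum of the parts.
Combined value = 5 ⊕ 1 ⊕ 16 ⊕ 2 = 22.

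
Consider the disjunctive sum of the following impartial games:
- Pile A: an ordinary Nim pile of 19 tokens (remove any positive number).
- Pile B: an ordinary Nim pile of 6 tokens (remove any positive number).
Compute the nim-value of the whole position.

Pile A is a plain Nim pile of size 19, so its Grundy value is 19.
Pile B is a plain Nim pile of size 6, so its Grundy value is 6.
By the Sprague-Grundy theorem, the Grundy value of a sum of independent games is the XOR of the component values.
Combined value = 19 ⊕ 6 = 21.

21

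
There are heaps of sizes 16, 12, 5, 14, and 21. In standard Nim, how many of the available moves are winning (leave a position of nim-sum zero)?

1

Bitwise XOR of the heap sizes:
  10000  (16)
  01100  (12)
  00101  (5)
  01110  (14)
  10101  (21)
  -----
  00010  (2)
The overall nim-sum is X = 2. A heap of size p has a winning move iff p XOR X < p (reduce it to p XOR X).
  16: 16 XOR 2 = 18 ≥ 16 — no move.
  12: 12 XOR 2 = 14 ≥ 12 — no move.
  5: 5 XOR 2 = 7 ≥ 5 — no move.
  14: 14 XOR 2 = 12 < 14 — winning move (to 12).
  21: 21 XOR 2 = 23 ≥ 21 — no move.
That gives 1 winning move.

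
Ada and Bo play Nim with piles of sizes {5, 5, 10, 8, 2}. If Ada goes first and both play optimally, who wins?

Bo wins

Bitwise XOR of the heap sizes:
  0101  (5)
  0101  (5)
  1010  (10)
  1000  (8)
  0010  (2)
  ----
  0000  (0)
The nim-sum is 0, so this is a P-position: the player to move is in a losing position under optimal play; Ada is about to move from it and so loses — Bo wins.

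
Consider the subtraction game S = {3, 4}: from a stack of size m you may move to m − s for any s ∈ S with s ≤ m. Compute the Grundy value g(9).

Grundy values for subtraction set {3, 4}:
k:     0  1  2  3  4  5  6  7  8  9
g(k):  0  0  0  1  1  1  2  0  0  0
So g(9) = 0.

0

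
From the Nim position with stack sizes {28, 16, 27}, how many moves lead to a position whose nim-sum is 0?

Compute the nim-sum pairwise:
28 ⊕ 16 = 12
12 ⊕ 27 = 23
The overall nim-sum is X = 23. A stack of size p has a winning move iff p XOR X < p (reduce it to p XOR X).
  28: 28 XOR 23 = 11 < 28 — winning move (to 11).
  16: 16 XOR 23 = 7 < 16 — winning move (to 7).
  27: 27 XOR 23 = 12 < 27 — winning move (to 12).
That gives 3 winning moves.

3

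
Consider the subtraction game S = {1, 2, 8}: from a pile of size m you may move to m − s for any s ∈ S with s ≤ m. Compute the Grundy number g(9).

0

Compute g(0), g(1), … for moves {1, 2, 8}:
g(0) = mex{} = 0
g(1) = mex{0} = 1
g(2) = mex{0,1} = 2
g(3) = mex{1,2} = 0
g(4) = mex{0,2} = 1
g(5) = mex{0,1} = 2
g(6) = mex{1,2} = 0
g(7) = mex{0,2} = 1
g(8) = mex{0,1} = 2
g(9) = mex{1,2} = 0
So g(9) = 0.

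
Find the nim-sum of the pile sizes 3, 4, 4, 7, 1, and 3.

Bitwise XOR of the heap sizes:
  011  (3)
  100  (4)
  100  (4)
  111  (7)
  001  (1)
  011  (3)
  ---
  110  (6)

6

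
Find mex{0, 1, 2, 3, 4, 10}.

The values 0, 1, 2, 3, 4 are all present; 5 is the first non-negative integer missing from the set.

5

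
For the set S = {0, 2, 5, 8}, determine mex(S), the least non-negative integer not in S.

1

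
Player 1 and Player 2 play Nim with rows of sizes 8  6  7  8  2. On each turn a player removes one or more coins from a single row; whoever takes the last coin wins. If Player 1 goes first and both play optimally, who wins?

Compute the nim-sum pairwise:
8 XOR 6 = 14
14 XOR 7 = 9
9 XOR 8 = 1
1 XOR 2 = 3
The nim-sum is 3 ≠ 0, so this is an N-position: the player to move can win; Player 1 has a winning move.

Player 1 wins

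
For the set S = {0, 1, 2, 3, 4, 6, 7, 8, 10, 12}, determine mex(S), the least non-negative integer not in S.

5

The values 0, 1, 2, 3, 4 are all present; 5 is the first non-negative integer missing from the set.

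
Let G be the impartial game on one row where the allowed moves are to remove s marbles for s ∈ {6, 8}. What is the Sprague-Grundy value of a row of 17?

Grundy values for subtraction set {6, 8}:
k:     0  1  2  3  4  5  6  7  8  9 10 11 12 13 14 15 16 17
g(k):  0  0  0  0  0  0  1  1  1  1  1  1  2  2  0  0  0  0
So g(17) = 0.

0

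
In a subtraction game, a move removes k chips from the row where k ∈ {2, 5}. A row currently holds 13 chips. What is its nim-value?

Build the Grundy sequence with g(k) = mex{g(k−s) : s ∈ {2, 5}, s ≤ k}:
k:     0  1  2  3  4  5  6  7  8  9 10 11 12 13
g(k):  0  0  1  1  0  2  1  0  0  1  1  0  2  1
So g(13) = 1.

1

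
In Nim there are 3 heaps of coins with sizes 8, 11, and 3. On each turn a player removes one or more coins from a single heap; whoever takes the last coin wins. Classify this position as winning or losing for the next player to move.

Losing position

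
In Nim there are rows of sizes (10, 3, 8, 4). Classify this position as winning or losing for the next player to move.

Compute the nim-sum pairwise:
10 XOR 3 = 9
9 XOR 8 = 1
1 XOR 4 = 5
The nim-sum is 5 ≠ 0, so this is an N-position: the player to move can win.

Winning position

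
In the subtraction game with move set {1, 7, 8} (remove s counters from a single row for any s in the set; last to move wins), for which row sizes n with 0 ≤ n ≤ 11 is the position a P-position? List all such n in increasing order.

0, 2, 4, 6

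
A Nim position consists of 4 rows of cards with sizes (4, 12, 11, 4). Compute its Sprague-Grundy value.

In binary:
  0100  (4)
  1100  (12)
  1011  (11)
  0100  (4)
  ----
  0111  (7)

7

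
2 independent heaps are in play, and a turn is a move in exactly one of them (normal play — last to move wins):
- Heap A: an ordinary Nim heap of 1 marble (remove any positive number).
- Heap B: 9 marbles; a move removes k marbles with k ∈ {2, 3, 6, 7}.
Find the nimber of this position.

1

Heap A is a plain Nim heap of size 1, so its Grundy value is 1.
For heap B, compute g(0), g(1), … with moves {2, 3, 6, 7}:
k:     0  1  2  3  4  5  6  7  8  9
g(k):  0  0  1  1  2  0  3  1  2  0
So g(9) = 0.
The value of a disjunctive sum is the nim-sum of the parts.
Combined value = 1 XOR 0 = 1.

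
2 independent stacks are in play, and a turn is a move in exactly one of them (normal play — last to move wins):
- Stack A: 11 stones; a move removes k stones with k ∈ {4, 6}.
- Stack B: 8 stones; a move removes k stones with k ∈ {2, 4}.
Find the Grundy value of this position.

Grundy values for stack A (subtraction set {4, 6}):
k:     0  1  2  3  4  5  6  7  8  9 10 11
g(k):  0  0  0  0  1  1  1  1  2  2  0  0
So g(11) = 0.
For stack B, compute g(0), g(1), … with moves {2, 4}:
k:     0  1  2  3  4  5  6  7  8
g(k):  0  0  1  1  2  2  0  0  1
So g(8) = 1.
The value of a disjunctive sum is the nim-sum of the parts.
Combined value = 0 XOR 1 = 1.

1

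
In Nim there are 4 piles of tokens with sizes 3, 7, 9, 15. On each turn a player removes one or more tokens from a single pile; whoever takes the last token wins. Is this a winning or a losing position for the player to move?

Nim-sum: 3 XOR 7 XOR 9 XOR 15 = 2.
The nim-sum is 2 ≠ 0, so this is an N-position: the player to move can win.

Winning position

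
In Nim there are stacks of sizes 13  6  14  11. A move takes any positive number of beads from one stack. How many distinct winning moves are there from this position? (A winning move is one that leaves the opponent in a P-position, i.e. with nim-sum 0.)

3

Nim-sum: 13 ^ 6 ^ 14 ^ 11 = 14.
The overall nim-sum is X = 14. A stack of size p has a winning move iff p XOR X < p (reduce it to p XOR X).
  13: 13 XOR 14 = 3 < 13 — winning move (to 3).
  6: 6 XOR 14 = 8 ≥ 6 — no move.
  14: 14 XOR 14 = 0 < 14 — winning move (to 0).
  11: 11 XOR 14 = 5 < 11 — winning move (to 5).
That gives 3 winning moves.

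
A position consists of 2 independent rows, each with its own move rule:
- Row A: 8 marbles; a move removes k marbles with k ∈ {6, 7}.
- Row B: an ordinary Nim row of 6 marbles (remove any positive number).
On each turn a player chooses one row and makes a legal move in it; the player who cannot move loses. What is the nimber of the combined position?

7

For row A, compute g(0), g(1), … with moves {6, 7}:
k:     0  1  2  3  4  5  6  7  8
g(k):  0  0  0  0  0  0  1  1  1
So g(8) = 1.
Row B is a plain Nim row of size 6, so its Grundy value is 6.
By the Sprague-Grundy theorem, the Grundy value of a sum of independent games is the XOR of the component values.
Combined value = 1 ⊕ 6 = 7.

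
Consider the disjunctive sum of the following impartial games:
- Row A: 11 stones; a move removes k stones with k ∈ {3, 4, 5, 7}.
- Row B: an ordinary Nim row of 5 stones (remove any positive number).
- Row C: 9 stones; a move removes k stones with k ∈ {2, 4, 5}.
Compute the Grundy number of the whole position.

For row A, compute g(0), g(1), … with moves {3, 4, 5, 7}:
g(0) = mex{} = 0
g(1) = mex{} = 0
g(2) = mex{} = 0
g(3) = mex{0} = 1
g(4) = mex{0} = 1
g(5) = mex{0} = 1
g(6) = mex{0,1} = 2
g(7) = mex{0,1} = 2
g(8) = mex{0,1} = 2
g(9) = mex{0,1,2} = 3
g(10) = mex{1,2} = 0
g(11) = mex{1,2} = 0
So g(11) = 0.
Row B is a plain Nim row of size 5, so its Grundy value is 5.
For row C, compute g(0), g(1), … with moves {2, 4, 5}:
g(0) = mex{} = 0
g(1) = mex{} = 0
g(2) = mex{0} = 1
g(3) = mex{0} = 1
g(4) = mex{0,1} = 2
g(5) = mex{0,1} = 2
g(6) = mex{0,1,2} = 3
g(7) = mex{1,2} = 0
g(8) = mex{1,2,3} = 0
g(9) = mex{0,2} = 1
So g(9) = 1.
The value of a disjunctive sum is the nim-sum of the parts.
Combined value = 0 ⊕ 5 ⊕ 1 = 4.

4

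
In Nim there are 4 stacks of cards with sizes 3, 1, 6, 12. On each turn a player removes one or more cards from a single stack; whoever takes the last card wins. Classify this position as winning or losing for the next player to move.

Winning position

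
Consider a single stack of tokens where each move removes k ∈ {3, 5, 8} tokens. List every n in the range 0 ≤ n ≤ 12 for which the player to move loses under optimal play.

0, 1, 2, 11, 12

Grundy values for subtraction set {3, 5, 8}:
k:     0  1  2  3  4  5  6  7  8  9 10 11 12
g(k):  0  0  0  1  1  1  2  2  2  3  3  0  0
The P-positions (g = 0) in 0..12 are 0, 1, 2, 11, 12.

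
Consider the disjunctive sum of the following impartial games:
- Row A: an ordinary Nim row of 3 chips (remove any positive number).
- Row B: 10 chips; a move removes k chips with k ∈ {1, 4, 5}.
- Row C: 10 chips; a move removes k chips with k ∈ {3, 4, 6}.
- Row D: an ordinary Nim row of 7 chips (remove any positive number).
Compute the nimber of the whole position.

Row A is a plain Nim row of size 3, so its Grundy value is 3.
For row B, compute g(0), g(1), … with moves {1, 4, 5}:
k:     0  1  2  3  4  5  6  7  8  9 10
g(k):  0  1  0  1  2  3  2  3  0  1  0
So g(10) = 0.
Grundy values for row C (subtraction set {3, 4, 6}):
k:     0  1  2  3  4  5  6  7  8  9 10
g(k):  0  0  0  1  1  1  2  2  2  0  0
So g(10) = 0.
Row D is a plain Nim row of size 7, so its Grundy value is 7.
The value of a disjunctive sum is the nim-sum of the parts.
Combined value = 3 ⊕ 0 ⊕ 0 ⊕ 7 = 4.

4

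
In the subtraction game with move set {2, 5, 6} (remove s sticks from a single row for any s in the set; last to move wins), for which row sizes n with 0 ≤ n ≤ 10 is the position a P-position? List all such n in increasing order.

Grundy values for subtraction set {2, 5, 6}:
k:     0  1  2  3  4  5  6  7  8  9 10
g(k):  0  0  1  1  0  2  1  3  0  2  1
The P-positions (g = 0) in 0..10 are 0, 1, 4, 8.

0, 1, 4, 8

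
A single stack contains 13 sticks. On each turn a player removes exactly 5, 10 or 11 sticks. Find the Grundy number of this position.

2

Build the Grundy sequence with g(k) = mex{g(k−s) : s ∈ {5, 10, 11}, s ≤ k}:
g(0) = mex{} = 0
g(1) = mex{} = 0
g(2) = mex{} = 0
g(3) = mex{} = 0
g(4) = mex{} = 0
g(5) = mex{0} = 1
g(6) = mex{0} = 1
g(7) = mex{0} = 1
g(8) = mex{0} = 1
g(9) = mex{0} = 1
g(10) = mex{0,1} = 2
g(11) = mex{0,1} = 2
g(12) = mex{0,1} = 2
g(13) = mex{0,1} = 2
So g(13) = 2.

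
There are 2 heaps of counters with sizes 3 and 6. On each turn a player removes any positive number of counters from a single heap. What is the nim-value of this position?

5

Nim-sum: 3 ^ 6 = 5.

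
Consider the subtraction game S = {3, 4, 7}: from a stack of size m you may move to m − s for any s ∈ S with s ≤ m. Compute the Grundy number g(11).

0

Build the Grundy sequence with g(k) = mex{g(k−s) : s ∈ {3, 4, 7}, s ≤ k}:
g(0) = mex{} = 0
g(1) = mex{} = 0
g(2) = mex{} = 0
g(3) = mex{0} = 1
g(4) = mex{0} = 1
g(5) = mex{0} = 1
g(6) = mex{0,1} = 2
g(7) = mex{0,1} = 2
g(8) = mex{0,1} = 2
g(9) = mex{0,1,2} = 3
g(10) = mex{1,2} = 0
g(11) = mex{1,2} = 0
So g(11) = 0.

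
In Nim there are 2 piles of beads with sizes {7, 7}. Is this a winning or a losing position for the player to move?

Nim-sum: 7 ⊕ 7 = 0.
The nim-sum is 0, so this is a P-position: the player to move is in a losing position under optimal play.

Losing position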